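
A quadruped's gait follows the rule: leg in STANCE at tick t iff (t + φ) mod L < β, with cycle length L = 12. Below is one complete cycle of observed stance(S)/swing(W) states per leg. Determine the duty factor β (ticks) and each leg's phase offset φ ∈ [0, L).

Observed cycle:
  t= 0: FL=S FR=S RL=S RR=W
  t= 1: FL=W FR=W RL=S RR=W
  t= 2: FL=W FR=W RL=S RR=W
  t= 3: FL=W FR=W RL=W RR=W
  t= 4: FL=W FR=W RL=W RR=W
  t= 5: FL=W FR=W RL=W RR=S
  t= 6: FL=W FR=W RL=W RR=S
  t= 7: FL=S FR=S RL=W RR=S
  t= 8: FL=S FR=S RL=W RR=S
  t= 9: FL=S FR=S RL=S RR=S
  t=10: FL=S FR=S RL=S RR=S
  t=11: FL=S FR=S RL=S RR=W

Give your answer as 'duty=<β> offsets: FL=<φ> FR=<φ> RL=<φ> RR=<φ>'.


duty=6 offsets: FL=5 FR=5 RL=3 RR=7

duty β = stance ticks per leg = 6
FL: stance ticks = 6; W→S at t=7 → φ=5
FR: stance ticks = 6; W→S at t=7 → φ=5
RL: stance ticks = 6; W→S at t=9 → φ=3
RR: stance ticks = 6; W→S at t=5 → φ=7


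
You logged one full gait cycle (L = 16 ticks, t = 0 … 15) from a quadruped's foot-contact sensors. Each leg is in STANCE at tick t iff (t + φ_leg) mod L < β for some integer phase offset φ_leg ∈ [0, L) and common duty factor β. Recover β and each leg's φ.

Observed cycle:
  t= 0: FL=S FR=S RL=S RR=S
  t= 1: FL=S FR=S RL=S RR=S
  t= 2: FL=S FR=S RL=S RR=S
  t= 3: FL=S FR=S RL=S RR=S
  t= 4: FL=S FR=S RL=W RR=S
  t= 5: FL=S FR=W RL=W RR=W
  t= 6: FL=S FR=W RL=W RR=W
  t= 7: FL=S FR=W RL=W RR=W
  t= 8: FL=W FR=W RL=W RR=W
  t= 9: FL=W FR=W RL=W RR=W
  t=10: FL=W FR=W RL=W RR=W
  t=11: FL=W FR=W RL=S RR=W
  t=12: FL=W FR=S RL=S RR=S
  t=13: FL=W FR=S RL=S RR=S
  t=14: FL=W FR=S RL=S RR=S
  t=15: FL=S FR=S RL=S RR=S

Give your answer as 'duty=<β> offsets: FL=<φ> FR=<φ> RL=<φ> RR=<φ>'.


duty=9 offsets: FL=1 FR=4 RL=5 RR=4

duty β = stance ticks per leg = 9
FL: stance ticks = 9; W→S at t=15 → φ=1
FR: stance ticks = 9; W→S at t=12 → φ=4
RL: stance ticks = 9; W→S at t=11 → φ=5
RR: stance ticks = 9; W→S at t=12 → φ=4


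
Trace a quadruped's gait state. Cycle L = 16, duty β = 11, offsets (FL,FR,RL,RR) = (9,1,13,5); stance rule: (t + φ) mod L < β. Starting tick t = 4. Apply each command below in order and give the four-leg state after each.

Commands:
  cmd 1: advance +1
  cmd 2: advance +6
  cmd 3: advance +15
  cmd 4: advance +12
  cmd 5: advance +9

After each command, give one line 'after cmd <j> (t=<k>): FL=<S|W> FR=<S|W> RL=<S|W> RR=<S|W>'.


after cmd 1 (t=5): FL=W FR=S RL=S RR=S
after cmd 2 (t=11): FL=S FR=W RL=S RR=S
after cmd 3 (t=26): FL=S FR=W RL=S RR=W
after cmd 4 (t=38): FL=W FR=S RL=S RR=W
after cmd 5 (t=47): FL=S FR=S RL=W RR=S

start t=4: FL=W FR=S RL=S RR=S
cmd 1: advance +1 → t=5, phase=(14,6,2,10) → FL=W FR=S RL=S RR=S
cmd 2: advance +6 → t=11, phase=(4,12,8,0) → FL=S FR=W RL=S RR=S
cmd 3: advance +15 → t=26, phase=(3,11,7,15) → FL=S FR=W RL=S RR=W
cmd 4: advance +12 → t=38, phase=(15,7,3,11) → FL=W FR=S RL=S RR=W
cmd 5: advance +9 → t=47, phase=(8,0,12,4) → FL=S FR=S RL=W RR=S


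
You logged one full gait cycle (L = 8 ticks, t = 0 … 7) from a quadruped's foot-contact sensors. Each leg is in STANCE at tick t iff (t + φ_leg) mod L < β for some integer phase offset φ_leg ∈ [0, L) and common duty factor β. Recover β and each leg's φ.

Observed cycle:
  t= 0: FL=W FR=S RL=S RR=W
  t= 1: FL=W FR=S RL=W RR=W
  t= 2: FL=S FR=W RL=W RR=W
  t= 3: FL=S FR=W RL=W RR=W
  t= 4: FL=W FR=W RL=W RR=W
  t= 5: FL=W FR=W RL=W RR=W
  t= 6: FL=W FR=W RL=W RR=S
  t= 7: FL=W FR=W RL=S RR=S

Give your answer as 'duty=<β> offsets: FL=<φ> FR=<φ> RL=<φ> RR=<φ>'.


duty=2 offsets: FL=6 FR=0 RL=1 RR=2

duty β = stance ticks per leg = 2
FL: stance ticks = 2; W→S at t=2 → φ=6
FR: stance ticks = 2; W→S at t=0 → φ=0
RL: stance ticks = 2; W→S at t=7 → φ=1
RR: stance ticks = 2; W→S at t=6 → φ=2


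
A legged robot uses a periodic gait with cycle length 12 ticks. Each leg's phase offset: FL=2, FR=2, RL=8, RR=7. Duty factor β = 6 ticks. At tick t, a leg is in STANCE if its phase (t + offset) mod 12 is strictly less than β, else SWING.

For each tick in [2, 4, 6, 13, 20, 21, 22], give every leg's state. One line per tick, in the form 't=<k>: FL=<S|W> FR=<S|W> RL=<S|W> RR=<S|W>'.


t=2: phase=(4,4,10,9) vs β=6 → FL=S FR=S RL=W RR=W
t=4: phase=(6,6,0,11) vs β=6 → FL=W FR=W RL=S RR=W
t=6: phase=(8,8,2,1) vs β=6 → FL=W FR=W RL=S RR=S
t=13: phase=(3,3,9,8) vs β=6 → FL=S FR=S RL=W RR=W
t=20: phase=(10,10,4,3) vs β=6 → FL=W FR=W RL=S RR=S
t=21: phase=(11,11,5,4) vs β=6 → FL=W FR=W RL=S RR=S
t=22: phase=(0,0,6,5) vs β=6 → FL=S FR=S RL=W RR=S

t=2: FL=S FR=S RL=W RR=W
t=4: FL=W FR=W RL=S RR=W
t=6: FL=W FR=W RL=S RR=S
t=13: FL=S FR=S RL=W RR=W
t=20: FL=W FR=W RL=S RR=S
t=21: FL=W FR=W RL=S RR=S
t=22: FL=S FR=S RL=W RR=S


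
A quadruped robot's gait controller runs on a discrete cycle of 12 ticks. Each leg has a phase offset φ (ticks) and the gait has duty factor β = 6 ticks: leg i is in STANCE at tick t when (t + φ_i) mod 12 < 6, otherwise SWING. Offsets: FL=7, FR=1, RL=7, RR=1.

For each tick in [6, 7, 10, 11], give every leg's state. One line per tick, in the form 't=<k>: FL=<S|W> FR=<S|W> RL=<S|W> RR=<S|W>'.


t=6: phase=(1,7,1,7) vs β=6 → FL=S FR=W RL=S RR=W
t=7: phase=(2,8,2,8) vs β=6 → FL=S FR=W RL=S RR=W
t=10: phase=(5,11,5,11) vs β=6 → FL=S FR=W RL=S RR=W
t=11: phase=(6,0,6,0) vs β=6 → FL=W FR=S RL=W RR=S

t=6: FL=S FR=W RL=S RR=W
t=7: FL=S FR=W RL=S RR=W
t=10: FL=S FR=W RL=S RR=W
t=11: FL=W FR=S RL=W RR=S


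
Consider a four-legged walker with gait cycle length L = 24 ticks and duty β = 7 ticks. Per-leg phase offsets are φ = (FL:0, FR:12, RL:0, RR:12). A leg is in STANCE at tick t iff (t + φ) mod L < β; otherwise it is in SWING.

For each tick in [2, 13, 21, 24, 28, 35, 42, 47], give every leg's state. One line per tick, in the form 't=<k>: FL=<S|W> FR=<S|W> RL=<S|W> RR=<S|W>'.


t=2: phase=(2,14,2,14) vs β=7 → FL=S FR=W RL=S RR=W
t=13: phase=(13,1,13,1) vs β=7 → FL=W FR=S RL=W RR=S
t=21: phase=(21,9,21,9) vs β=7 → FL=W FR=W RL=W RR=W
t=24: phase=(0,12,0,12) vs β=7 → FL=S FR=W RL=S RR=W
t=28: phase=(4,16,4,16) vs β=7 → FL=S FR=W RL=S RR=W
t=35: phase=(11,23,11,23) vs β=7 → FL=W FR=W RL=W RR=W
t=42: phase=(18,6,18,6) vs β=7 → FL=W FR=S RL=W RR=S
t=47: phase=(23,11,23,11) vs β=7 → FL=W FR=W RL=W RR=W

t=2: FL=S FR=W RL=S RR=W
t=13: FL=W FR=S RL=W RR=S
t=21: FL=W FR=W RL=W RR=W
t=24: FL=S FR=W RL=S RR=W
t=28: FL=S FR=W RL=S RR=W
t=35: FL=W FR=W RL=W RR=W
t=42: FL=W FR=S RL=W RR=S
t=47: FL=W FR=W RL=W RR=W


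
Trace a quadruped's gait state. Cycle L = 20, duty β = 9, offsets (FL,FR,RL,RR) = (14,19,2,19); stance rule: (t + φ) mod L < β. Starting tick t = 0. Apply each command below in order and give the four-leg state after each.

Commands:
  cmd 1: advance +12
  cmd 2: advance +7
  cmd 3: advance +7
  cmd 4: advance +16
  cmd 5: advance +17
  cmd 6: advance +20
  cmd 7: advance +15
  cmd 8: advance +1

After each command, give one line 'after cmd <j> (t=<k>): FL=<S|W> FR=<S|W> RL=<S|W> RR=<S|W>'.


after cmd 1 (t=12): FL=S FR=W RL=W RR=W
after cmd 2 (t=19): FL=W FR=W RL=S RR=W
after cmd 3 (t=26): FL=S FR=S RL=S RR=S
after cmd 4 (t=42): FL=W FR=S RL=S RR=S
after cmd 5 (t=59): FL=W FR=W RL=S RR=W
after cmd 6 (t=79): FL=W FR=W RL=S RR=W
after cmd 7 (t=94): FL=S FR=W RL=W RR=W
after cmd 8 (t=95): FL=W FR=W RL=W RR=W

start t=0: FL=W FR=W RL=S RR=W
cmd 1: advance +12 → t=12, phase=(6,11,14,11) → FL=S FR=W RL=W RR=W
cmd 2: advance +7 → t=19, phase=(13,18,1,18) → FL=W FR=W RL=S RR=W
cmd 3: advance +7 → t=26, phase=(0,5,8,5) → FL=S FR=S RL=S RR=S
cmd 4: advance +16 → t=42, phase=(16,1,4,1) → FL=W FR=S RL=S RR=S
cmd 5: advance +17 → t=59, phase=(13,18,1,18) → FL=W FR=W RL=S RR=W
cmd 6: advance +20 → t=79, phase=(13,18,1,18) → FL=W FR=W RL=S RR=W
cmd 7: advance +15 → t=94, phase=(8,13,16,13) → FL=S FR=W RL=W RR=W
cmd 8: advance +1 → t=95, phase=(9,14,17,14) → FL=W FR=W RL=W RR=W


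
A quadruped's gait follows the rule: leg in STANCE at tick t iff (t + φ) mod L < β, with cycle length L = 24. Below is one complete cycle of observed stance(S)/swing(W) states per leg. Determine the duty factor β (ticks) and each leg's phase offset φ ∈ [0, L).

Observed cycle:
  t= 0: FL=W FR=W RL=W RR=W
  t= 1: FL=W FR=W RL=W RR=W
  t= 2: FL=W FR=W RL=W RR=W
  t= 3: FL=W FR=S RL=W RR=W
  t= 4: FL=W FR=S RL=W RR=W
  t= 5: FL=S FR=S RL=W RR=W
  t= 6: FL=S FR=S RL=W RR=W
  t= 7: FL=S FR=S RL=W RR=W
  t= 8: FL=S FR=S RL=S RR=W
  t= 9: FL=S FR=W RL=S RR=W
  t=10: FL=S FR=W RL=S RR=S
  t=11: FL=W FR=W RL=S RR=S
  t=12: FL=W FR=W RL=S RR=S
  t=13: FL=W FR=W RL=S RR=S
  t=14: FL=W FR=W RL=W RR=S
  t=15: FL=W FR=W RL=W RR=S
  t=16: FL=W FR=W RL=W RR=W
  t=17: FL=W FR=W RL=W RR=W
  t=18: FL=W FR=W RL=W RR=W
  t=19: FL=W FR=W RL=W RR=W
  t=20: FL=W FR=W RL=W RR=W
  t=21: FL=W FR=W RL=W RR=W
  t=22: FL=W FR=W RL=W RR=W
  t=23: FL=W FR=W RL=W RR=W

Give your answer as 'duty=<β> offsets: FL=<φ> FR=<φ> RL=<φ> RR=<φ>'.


duty=6 offsets: FL=19 FR=21 RL=16 RR=14

duty β = stance ticks per leg = 6
FL: stance ticks = 6; W→S at t=5 → φ=19
FR: stance ticks = 6; W→S at t=3 → φ=21
RL: stance ticks = 6; W→S at t=8 → φ=16
RR: stance ticks = 6; W→S at t=10 → φ=14


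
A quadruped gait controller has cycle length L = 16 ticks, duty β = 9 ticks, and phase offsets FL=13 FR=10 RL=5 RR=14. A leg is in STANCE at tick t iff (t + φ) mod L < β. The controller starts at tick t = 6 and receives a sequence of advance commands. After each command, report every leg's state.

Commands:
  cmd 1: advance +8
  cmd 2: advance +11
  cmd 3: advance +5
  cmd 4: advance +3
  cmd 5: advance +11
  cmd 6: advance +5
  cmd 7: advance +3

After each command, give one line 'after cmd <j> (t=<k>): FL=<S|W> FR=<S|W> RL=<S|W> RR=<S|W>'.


start t=6: FL=S FR=S RL=W RR=S
cmd 1: advance +8 → t=14, phase=(11,8,3,12) → FL=W FR=S RL=S RR=W
cmd 2: advance +11 → t=25, phase=(6,3,14,7) → FL=S FR=S RL=W RR=S
cmd 3: advance +5 → t=30, phase=(11,8,3,12) → FL=W FR=S RL=S RR=W
cmd 4: advance +3 → t=33, phase=(14,11,6,15) → FL=W FR=W RL=S RR=W
cmd 5: advance +11 → t=44, phase=(9,6,1,10) → FL=W FR=S RL=S RR=W
cmd 6: advance +5 → t=49, phase=(14,11,6,15) → FL=W FR=W RL=S RR=W
cmd 7: advance +3 → t=52, phase=(1,14,9,2) → FL=S FR=W RL=W RR=S

after cmd 1 (t=14): FL=W FR=S RL=S RR=W
after cmd 2 (t=25): FL=S FR=S RL=W RR=S
after cmd 3 (t=30): FL=W FR=S RL=S RR=W
after cmd 4 (t=33): FL=W FR=W RL=S RR=W
after cmd 5 (t=44): FL=W FR=S RL=S RR=W
after cmd 6 (t=49): FL=W FR=W RL=S RR=W
after cmd 7 (t=52): FL=S FR=W RL=W RR=S


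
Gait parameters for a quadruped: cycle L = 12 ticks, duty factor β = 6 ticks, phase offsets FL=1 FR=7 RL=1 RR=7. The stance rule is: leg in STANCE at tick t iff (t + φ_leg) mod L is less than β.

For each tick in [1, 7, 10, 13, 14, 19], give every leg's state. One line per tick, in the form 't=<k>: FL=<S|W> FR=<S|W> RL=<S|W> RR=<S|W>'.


t=1: FL=S FR=W RL=S RR=W
t=7: FL=W FR=S RL=W RR=S
t=10: FL=W FR=S RL=W RR=S
t=13: FL=S FR=W RL=S RR=W
t=14: FL=S FR=W RL=S RR=W
t=19: FL=W FR=S RL=W RR=S

t=1: phase=(2,8,2,8) vs β=6 → FL=S FR=W RL=S RR=W
t=7: phase=(8,2,8,2) vs β=6 → FL=W FR=S RL=W RR=S
t=10: phase=(11,5,11,5) vs β=6 → FL=W FR=S RL=W RR=S
t=13: phase=(2,8,2,8) vs β=6 → FL=S FR=W RL=S RR=W
t=14: phase=(3,9,3,9) vs β=6 → FL=S FR=W RL=S RR=W
t=19: phase=(8,2,8,2) vs β=6 → FL=W FR=S RL=W RR=S


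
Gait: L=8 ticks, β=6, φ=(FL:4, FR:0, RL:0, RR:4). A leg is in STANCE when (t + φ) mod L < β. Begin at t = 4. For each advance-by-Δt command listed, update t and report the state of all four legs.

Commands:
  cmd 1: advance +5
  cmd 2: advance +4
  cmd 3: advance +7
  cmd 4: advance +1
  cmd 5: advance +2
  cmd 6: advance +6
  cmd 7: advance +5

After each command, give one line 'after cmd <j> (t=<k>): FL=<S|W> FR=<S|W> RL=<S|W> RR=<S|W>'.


after cmd 1 (t=9): FL=S FR=S RL=S RR=S
after cmd 2 (t=13): FL=S FR=S RL=S RR=S
after cmd 3 (t=20): FL=S FR=S RL=S RR=S
after cmd 4 (t=21): FL=S FR=S RL=S RR=S
after cmd 5 (t=23): FL=S FR=W RL=W RR=S
after cmd 6 (t=29): FL=S FR=S RL=S RR=S
after cmd 7 (t=34): FL=W FR=S RL=S RR=W

start t=4: FL=S FR=S RL=S RR=S
cmd 1: advance +5 → t=9, phase=(5,1,1,5) → FL=S FR=S RL=S RR=S
cmd 2: advance +4 → t=13, phase=(1,5,5,1) → FL=S FR=S RL=S RR=S
cmd 3: advance +7 → t=20, phase=(0,4,4,0) → FL=S FR=S RL=S RR=S
cmd 4: advance +1 → t=21, phase=(1,5,5,1) → FL=S FR=S RL=S RR=S
cmd 5: advance +2 → t=23, phase=(3,7,7,3) → FL=S FR=W RL=W RR=S
cmd 6: advance +6 → t=29, phase=(1,5,5,1) → FL=S FR=S RL=S RR=S
cmd 7: advance +5 → t=34, phase=(6,2,2,6) → FL=W FR=S RL=S RR=W


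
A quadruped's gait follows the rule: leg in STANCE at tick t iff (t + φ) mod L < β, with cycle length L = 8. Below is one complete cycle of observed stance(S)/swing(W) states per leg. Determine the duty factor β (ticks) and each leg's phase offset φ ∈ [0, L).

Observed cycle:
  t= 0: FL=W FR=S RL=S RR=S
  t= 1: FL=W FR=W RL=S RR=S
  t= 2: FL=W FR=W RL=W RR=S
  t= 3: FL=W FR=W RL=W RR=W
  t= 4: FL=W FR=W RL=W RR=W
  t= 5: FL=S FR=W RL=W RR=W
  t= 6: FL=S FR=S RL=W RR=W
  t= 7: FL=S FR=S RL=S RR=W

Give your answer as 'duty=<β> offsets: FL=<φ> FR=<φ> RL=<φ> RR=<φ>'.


duty=3 offsets: FL=3 FR=2 RL=1 RR=0

duty β = stance ticks per leg = 3
FL: stance ticks = 3; W→S at t=5 → φ=3
FR: stance ticks = 3; W→S at t=6 → φ=2
RL: stance ticks = 3; W→S at t=7 → φ=1
RR: stance ticks = 3; W→S at t=0 → φ=0


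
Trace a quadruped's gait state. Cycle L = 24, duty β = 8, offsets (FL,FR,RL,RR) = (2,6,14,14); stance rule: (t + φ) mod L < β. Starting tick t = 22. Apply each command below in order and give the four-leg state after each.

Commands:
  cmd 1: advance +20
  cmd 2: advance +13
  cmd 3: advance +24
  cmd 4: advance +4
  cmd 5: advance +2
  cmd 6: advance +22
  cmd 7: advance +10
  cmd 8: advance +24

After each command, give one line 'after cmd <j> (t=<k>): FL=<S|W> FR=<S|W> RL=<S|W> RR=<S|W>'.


after cmd 1 (t=42): FL=W FR=S RL=W RR=W
after cmd 2 (t=55): FL=W FR=W RL=W RR=W
after cmd 3 (t=79): FL=W FR=W RL=W RR=W
after cmd 4 (t=83): FL=W FR=W RL=S RR=S
after cmd 5 (t=85): FL=W FR=W RL=S RR=S
after cmd 6 (t=107): FL=W FR=W RL=S RR=S
after cmd 7 (t=117): FL=W FR=S RL=W RR=W
after cmd 8 (t=141): FL=W FR=S RL=W RR=W

start t=22: FL=S FR=S RL=W RR=W
cmd 1: advance +20 → t=42, phase=(20,0,8,8) → FL=W FR=S RL=W RR=W
cmd 2: advance +13 → t=55, phase=(9,13,21,21) → FL=W FR=W RL=W RR=W
cmd 3: advance +24 → t=79, phase=(9,13,21,21) → FL=W FR=W RL=W RR=W
cmd 4: advance +4 → t=83, phase=(13,17,1,1) → FL=W FR=W RL=S RR=S
cmd 5: advance +2 → t=85, phase=(15,19,3,3) → FL=W FR=W RL=S RR=S
cmd 6: advance +22 → t=107, phase=(13,17,1,1) → FL=W FR=W RL=S RR=S
cmd 7: advance +10 → t=117, phase=(23,3,11,11) → FL=W FR=S RL=W RR=W
cmd 8: advance +24 → t=141, phase=(23,3,11,11) → FL=W FR=S RL=W RR=W


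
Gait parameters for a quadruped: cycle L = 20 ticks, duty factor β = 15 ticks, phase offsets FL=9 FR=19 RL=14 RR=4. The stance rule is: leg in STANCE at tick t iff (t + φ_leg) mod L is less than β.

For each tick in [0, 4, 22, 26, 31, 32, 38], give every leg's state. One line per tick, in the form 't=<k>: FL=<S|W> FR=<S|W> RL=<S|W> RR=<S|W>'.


t=0: FL=S FR=W RL=S RR=S
t=4: FL=S FR=S RL=W RR=S
t=22: FL=S FR=S RL=W RR=S
t=26: FL=W FR=S RL=S RR=S
t=31: FL=S FR=S RL=S RR=W
t=32: FL=S FR=S RL=S RR=W
t=38: FL=S FR=W RL=S RR=S

t=0: phase=(9,19,14,4) vs β=15 → FL=S FR=W RL=S RR=S
t=4: phase=(13,3,18,8) vs β=15 → FL=S FR=S RL=W RR=S
t=22: phase=(11,1,16,6) vs β=15 → FL=S FR=S RL=W RR=S
t=26: phase=(15,5,0,10) vs β=15 → FL=W FR=S RL=S RR=S
t=31: phase=(0,10,5,15) vs β=15 → FL=S FR=S RL=S RR=W
t=32: phase=(1,11,6,16) vs β=15 → FL=S FR=S RL=S RR=W
t=38: phase=(7,17,12,2) vs β=15 → FL=S FR=W RL=S RR=S


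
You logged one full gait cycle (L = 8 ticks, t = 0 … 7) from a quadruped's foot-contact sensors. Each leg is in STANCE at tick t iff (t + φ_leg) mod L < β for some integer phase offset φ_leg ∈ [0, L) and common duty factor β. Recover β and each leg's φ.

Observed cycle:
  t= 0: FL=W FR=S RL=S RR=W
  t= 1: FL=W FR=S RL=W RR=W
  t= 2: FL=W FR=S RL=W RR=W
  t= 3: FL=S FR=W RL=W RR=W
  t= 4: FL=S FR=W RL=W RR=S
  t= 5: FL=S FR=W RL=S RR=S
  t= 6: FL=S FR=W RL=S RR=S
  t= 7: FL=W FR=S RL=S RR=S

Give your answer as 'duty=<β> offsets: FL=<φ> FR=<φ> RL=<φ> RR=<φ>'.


duty=4 offsets: FL=5 FR=1 RL=3 RR=4

duty β = stance ticks per leg = 4
FL: stance ticks = 4; W→S at t=3 → φ=5
FR: stance ticks = 4; W→S at t=7 → φ=1
RL: stance ticks = 4; W→S at t=5 → φ=3
RR: stance ticks = 4; W→S at t=4 → φ=4


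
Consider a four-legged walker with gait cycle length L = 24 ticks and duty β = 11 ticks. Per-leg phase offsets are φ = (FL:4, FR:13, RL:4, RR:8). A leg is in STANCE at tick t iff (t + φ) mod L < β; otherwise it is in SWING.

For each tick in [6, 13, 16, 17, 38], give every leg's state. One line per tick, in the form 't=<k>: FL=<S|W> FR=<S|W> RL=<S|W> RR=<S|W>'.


t=6: phase=(10,19,10,14) vs β=11 → FL=S FR=W RL=S RR=W
t=13: phase=(17,2,17,21) vs β=11 → FL=W FR=S RL=W RR=W
t=16: phase=(20,5,20,0) vs β=11 → FL=W FR=S RL=W RR=S
t=17: phase=(21,6,21,1) vs β=11 → FL=W FR=S RL=W RR=S
t=38: phase=(18,3,18,22) vs β=11 → FL=W FR=S RL=W RR=W

t=6: FL=S FR=W RL=S RR=W
t=13: FL=W FR=S RL=W RR=W
t=16: FL=W FR=S RL=W RR=S
t=17: FL=W FR=S RL=W RR=S
t=38: FL=W FR=S RL=W RR=W


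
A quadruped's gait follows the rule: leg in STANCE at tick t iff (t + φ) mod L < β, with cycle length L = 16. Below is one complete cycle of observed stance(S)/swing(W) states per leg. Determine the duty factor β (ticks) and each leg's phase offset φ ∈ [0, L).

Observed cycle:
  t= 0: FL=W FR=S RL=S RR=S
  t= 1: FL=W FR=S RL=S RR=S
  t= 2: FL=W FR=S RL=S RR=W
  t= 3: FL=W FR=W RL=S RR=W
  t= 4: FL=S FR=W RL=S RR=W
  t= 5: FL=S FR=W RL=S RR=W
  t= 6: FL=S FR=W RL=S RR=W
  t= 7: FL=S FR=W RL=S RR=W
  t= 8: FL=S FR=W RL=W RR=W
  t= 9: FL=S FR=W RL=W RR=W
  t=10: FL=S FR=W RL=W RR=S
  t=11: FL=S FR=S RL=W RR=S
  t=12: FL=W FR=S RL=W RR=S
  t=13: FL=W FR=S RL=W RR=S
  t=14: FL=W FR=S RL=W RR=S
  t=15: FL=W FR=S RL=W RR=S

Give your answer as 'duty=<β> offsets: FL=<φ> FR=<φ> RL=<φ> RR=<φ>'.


duty β = stance ticks per leg = 8
FL: stance ticks = 8; W→S at t=4 → φ=12
FR: stance ticks = 8; W→S at t=11 → φ=5
RL: stance ticks = 8; W→S at t=0 → φ=0
RR: stance ticks = 8; W→S at t=10 → φ=6

duty=8 offsets: FL=12 FR=5 RL=0 RR=6


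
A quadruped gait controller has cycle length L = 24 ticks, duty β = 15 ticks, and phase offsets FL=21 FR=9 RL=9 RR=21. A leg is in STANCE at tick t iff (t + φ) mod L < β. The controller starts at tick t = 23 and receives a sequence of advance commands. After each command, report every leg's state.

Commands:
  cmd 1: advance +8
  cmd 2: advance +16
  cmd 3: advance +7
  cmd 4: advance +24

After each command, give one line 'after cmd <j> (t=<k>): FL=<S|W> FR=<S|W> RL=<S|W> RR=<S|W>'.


start t=23: FL=W FR=S RL=S RR=W
cmd 1: advance +8 → t=31, phase=(4,16,16,4) → FL=S FR=W RL=W RR=S
cmd 2: advance +16 → t=47, phase=(20,8,8,20) → FL=W FR=S RL=S RR=W
cmd 3: advance +7 → t=54, phase=(3,15,15,3) → FL=S FR=W RL=W RR=S
cmd 4: advance +24 → t=78, phase=(3,15,15,3) → FL=S FR=W RL=W RR=S

after cmd 1 (t=31): FL=S FR=W RL=W RR=S
after cmd 2 (t=47): FL=W FR=S RL=S RR=W
after cmd 3 (t=54): FL=S FR=W RL=W RR=S
after cmd 4 (t=78): FL=S FR=W RL=W RR=S


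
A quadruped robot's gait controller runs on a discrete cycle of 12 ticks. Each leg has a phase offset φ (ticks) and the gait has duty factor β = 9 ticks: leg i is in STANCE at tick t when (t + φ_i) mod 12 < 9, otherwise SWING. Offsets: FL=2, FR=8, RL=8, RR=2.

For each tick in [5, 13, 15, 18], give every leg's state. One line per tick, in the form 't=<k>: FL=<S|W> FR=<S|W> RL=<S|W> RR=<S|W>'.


t=5: phase=(7,1,1,7) vs β=9 → FL=S FR=S RL=S RR=S
t=13: phase=(3,9,9,3) vs β=9 → FL=S FR=W RL=W RR=S
t=15: phase=(5,11,11,5) vs β=9 → FL=S FR=W RL=W RR=S
t=18: phase=(8,2,2,8) vs β=9 → FL=S FR=S RL=S RR=S

t=5: FL=S FR=S RL=S RR=S
t=13: FL=S FR=W RL=W RR=S
t=15: FL=S FR=W RL=W RR=S
t=18: FL=S FR=S RL=S RR=S


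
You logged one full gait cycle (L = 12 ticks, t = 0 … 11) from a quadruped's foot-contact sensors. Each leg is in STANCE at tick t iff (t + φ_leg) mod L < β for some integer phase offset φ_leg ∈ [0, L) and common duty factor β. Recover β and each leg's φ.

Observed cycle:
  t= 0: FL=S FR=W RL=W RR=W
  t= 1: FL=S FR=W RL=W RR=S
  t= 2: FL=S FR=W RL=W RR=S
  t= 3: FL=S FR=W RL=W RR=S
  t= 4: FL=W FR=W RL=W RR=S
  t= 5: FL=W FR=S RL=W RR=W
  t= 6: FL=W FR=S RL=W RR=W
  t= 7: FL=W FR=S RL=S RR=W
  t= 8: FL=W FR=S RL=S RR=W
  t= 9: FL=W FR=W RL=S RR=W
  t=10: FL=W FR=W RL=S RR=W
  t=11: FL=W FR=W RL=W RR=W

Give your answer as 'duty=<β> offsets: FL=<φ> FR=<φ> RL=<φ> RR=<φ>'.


duty=4 offsets: FL=0 FR=7 RL=5 RR=11

duty β = stance ticks per leg = 4
FL: stance ticks = 4; W→S at t=0 → φ=0
FR: stance ticks = 4; W→S at t=5 → φ=7
RL: stance ticks = 4; W→S at t=7 → φ=5
RR: stance ticks = 4; W→S at t=1 → φ=11


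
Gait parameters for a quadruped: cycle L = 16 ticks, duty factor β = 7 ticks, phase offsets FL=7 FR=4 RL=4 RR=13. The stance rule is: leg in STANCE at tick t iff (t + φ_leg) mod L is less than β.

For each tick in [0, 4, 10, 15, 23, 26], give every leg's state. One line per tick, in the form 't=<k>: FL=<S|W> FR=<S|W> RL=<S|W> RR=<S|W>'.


t=0: FL=W FR=S RL=S RR=W
t=4: FL=W FR=W RL=W RR=S
t=10: FL=S FR=W RL=W RR=W
t=15: FL=S FR=S RL=S RR=W
t=23: FL=W FR=W RL=W RR=S
t=26: FL=S FR=W RL=W RR=W

t=0: phase=(7,4,4,13) vs β=7 → FL=W FR=S RL=S RR=W
t=4: phase=(11,8,8,1) vs β=7 → FL=W FR=W RL=W RR=S
t=10: phase=(1,14,14,7) vs β=7 → FL=S FR=W RL=W RR=W
t=15: phase=(6,3,3,12) vs β=7 → FL=S FR=S RL=S RR=W
t=23: phase=(14,11,11,4) vs β=7 → FL=W FR=W RL=W RR=S
t=26: phase=(1,14,14,7) vs β=7 → FL=S FR=W RL=W RR=W


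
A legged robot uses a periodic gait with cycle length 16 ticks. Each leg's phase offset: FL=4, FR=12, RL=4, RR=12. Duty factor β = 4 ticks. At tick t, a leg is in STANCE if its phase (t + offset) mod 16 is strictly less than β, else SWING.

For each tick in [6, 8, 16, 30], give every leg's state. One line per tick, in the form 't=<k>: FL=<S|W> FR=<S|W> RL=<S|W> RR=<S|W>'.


t=6: FL=W FR=S RL=W RR=S
t=8: FL=W FR=W RL=W RR=W
t=16: FL=W FR=W RL=W RR=W
t=30: FL=S FR=W RL=S RR=W

t=6: phase=(10,2,10,2) vs β=4 → FL=W FR=S RL=W RR=S
t=8: phase=(12,4,12,4) vs β=4 → FL=W FR=W RL=W RR=W
t=16: phase=(4,12,4,12) vs β=4 → FL=W FR=W RL=W RR=W
t=30: phase=(2,10,2,10) vs β=4 → FL=S FR=W RL=S RR=W


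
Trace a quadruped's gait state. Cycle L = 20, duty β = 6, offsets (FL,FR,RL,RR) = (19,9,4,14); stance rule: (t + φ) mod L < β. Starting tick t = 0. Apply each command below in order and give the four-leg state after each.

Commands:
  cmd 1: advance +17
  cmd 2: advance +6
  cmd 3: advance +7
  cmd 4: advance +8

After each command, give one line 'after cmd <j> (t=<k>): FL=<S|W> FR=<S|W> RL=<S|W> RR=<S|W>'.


after cmd 1 (t=17): FL=W FR=W RL=S RR=W
after cmd 2 (t=23): FL=S FR=W RL=W RR=W
after cmd 3 (t=30): FL=W FR=W RL=W RR=S
after cmd 4 (t=38): FL=W FR=W RL=S RR=W

start t=0: FL=W FR=W RL=S RR=W
cmd 1: advance +17 → t=17, phase=(16,6,1,11) → FL=W FR=W RL=S RR=W
cmd 2: advance +6 → t=23, phase=(2,12,7,17) → FL=S FR=W RL=W RR=W
cmd 3: advance +7 → t=30, phase=(9,19,14,4) → FL=W FR=W RL=W RR=S
cmd 4: advance +8 → t=38, phase=(17,7,2,12) → FL=W FR=W RL=S RR=W


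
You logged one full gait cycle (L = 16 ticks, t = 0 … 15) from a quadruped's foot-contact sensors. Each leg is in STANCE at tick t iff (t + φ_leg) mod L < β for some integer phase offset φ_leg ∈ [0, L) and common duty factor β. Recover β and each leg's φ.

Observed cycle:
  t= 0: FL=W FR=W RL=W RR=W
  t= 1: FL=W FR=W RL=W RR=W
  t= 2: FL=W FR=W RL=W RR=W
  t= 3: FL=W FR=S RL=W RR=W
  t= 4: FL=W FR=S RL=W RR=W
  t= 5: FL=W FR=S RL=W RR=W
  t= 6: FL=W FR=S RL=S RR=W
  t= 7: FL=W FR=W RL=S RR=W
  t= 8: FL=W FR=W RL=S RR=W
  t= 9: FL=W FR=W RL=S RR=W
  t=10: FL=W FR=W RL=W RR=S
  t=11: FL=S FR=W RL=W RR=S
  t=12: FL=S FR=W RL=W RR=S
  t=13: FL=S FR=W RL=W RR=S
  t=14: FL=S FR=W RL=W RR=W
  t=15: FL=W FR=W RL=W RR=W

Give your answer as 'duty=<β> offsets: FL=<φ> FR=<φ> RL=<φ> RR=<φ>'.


duty β = stance ticks per leg = 4
FL: stance ticks = 4; W→S at t=11 → φ=5
FR: stance ticks = 4; W→S at t=3 → φ=13
RL: stance ticks = 4; W→S at t=6 → φ=10
RR: stance ticks = 4; W→S at t=10 → φ=6

duty=4 offsets: FL=5 FR=13 RL=10 RR=6


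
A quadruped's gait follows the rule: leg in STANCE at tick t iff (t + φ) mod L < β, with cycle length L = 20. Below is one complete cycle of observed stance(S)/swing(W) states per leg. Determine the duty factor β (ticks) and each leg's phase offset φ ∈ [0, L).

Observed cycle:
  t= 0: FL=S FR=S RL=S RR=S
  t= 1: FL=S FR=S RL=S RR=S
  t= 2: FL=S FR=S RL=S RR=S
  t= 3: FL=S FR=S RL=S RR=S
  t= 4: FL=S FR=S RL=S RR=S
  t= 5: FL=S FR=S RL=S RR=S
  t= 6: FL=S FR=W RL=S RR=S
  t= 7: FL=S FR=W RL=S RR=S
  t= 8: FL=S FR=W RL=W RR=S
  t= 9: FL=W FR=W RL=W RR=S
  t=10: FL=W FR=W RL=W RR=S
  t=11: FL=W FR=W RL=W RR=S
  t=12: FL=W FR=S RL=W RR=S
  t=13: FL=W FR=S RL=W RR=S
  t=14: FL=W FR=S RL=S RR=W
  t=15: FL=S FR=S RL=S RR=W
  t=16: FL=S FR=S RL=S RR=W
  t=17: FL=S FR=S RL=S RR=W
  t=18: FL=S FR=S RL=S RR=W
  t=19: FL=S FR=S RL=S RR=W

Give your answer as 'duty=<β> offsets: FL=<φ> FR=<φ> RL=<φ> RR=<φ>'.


duty β = stance ticks per leg = 14
FL: stance ticks = 14; W→S at t=15 → φ=5
FR: stance ticks = 14; W→S at t=12 → φ=8
RL: stance ticks = 14; W→S at t=14 → φ=6
RR: stance ticks = 14; W→S at t=0 → φ=0

duty=14 offsets: FL=5 FR=8 RL=6 RR=0


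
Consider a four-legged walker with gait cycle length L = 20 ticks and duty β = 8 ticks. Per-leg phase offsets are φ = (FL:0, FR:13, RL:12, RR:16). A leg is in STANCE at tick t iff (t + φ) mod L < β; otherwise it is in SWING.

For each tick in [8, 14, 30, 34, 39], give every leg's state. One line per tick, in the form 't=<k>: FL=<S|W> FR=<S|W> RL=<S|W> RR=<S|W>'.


t=8: FL=W FR=S RL=S RR=S
t=14: FL=W FR=S RL=S RR=W
t=30: FL=W FR=S RL=S RR=S
t=34: FL=W FR=S RL=S RR=W
t=39: FL=W FR=W RL=W RR=W

t=8: phase=(8,1,0,4) vs β=8 → FL=W FR=S RL=S RR=S
t=14: phase=(14,7,6,10) vs β=8 → FL=W FR=S RL=S RR=W
t=30: phase=(10,3,2,6) vs β=8 → FL=W FR=S RL=S RR=S
t=34: phase=(14,7,6,10) vs β=8 → FL=W FR=S RL=S RR=W
t=39: phase=(19,12,11,15) vs β=8 → FL=W FR=W RL=W RR=W


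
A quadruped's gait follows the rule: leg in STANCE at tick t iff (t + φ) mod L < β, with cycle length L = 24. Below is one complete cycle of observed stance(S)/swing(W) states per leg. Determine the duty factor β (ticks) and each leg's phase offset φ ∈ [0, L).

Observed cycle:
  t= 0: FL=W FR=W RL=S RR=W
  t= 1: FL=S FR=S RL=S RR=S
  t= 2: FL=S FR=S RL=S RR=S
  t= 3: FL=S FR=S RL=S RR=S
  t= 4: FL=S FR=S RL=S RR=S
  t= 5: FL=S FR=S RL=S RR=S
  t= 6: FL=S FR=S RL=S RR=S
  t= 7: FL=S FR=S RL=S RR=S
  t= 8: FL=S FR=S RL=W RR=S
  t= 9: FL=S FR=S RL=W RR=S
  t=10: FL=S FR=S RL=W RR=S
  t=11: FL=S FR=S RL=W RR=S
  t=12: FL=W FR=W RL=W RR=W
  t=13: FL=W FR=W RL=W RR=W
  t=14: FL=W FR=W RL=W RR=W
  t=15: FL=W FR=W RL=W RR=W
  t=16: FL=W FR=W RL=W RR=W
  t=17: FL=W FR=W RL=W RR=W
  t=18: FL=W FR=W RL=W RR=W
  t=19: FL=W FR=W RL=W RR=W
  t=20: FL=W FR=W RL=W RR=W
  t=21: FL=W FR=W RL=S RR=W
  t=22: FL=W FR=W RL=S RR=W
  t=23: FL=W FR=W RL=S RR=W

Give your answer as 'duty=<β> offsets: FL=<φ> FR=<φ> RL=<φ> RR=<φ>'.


duty β = stance ticks per leg = 11
FL: stance ticks = 11; W→S at t=1 → φ=23
FR: stance ticks = 11; W→S at t=1 → φ=23
RL: stance ticks = 11; W→S at t=21 → φ=3
RR: stance ticks = 11; W→S at t=1 → φ=23

duty=11 offsets: FL=23 FR=23 RL=3 RR=23


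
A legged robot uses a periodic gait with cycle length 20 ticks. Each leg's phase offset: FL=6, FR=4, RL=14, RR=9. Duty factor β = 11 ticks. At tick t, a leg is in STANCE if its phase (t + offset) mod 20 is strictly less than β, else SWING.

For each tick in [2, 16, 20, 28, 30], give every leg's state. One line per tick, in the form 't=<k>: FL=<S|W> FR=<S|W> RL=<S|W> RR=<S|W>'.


t=2: phase=(8,6,16,11) vs β=11 → FL=S FR=S RL=W RR=W
t=16: phase=(2,0,10,5) vs β=11 → FL=S FR=S RL=S RR=S
t=20: phase=(6,4,14,9) vs β=11 → FL=S FR=S RL=W RR=S
t=28: phase=(14,12,2,17) vs β=11 → FL=W FR=W RL=S RR=W
t=30: phase=(16,14,4,19) vs β=11 → FL=W FR=W RL=S RR=W

t=2: FL=S FR=S RL=W RR=W
t=16: FL=S FR=S RL=S RR=S
t=20: FL=S FR=S RL=W RR=S
t=28: FL=W FR=W RL=S RR=W
t=30: FL=W FR=W RL=S RR=W


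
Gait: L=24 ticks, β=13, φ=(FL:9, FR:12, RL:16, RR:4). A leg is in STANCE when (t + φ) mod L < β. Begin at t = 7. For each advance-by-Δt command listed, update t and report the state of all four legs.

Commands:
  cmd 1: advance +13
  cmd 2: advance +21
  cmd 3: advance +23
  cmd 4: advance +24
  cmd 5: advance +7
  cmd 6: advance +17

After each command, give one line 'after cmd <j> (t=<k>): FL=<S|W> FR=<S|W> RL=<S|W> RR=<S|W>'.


start t=7: FL=W FR=W RL=W RR=S
cmd 1: advance +13 → t=20, phase=(5,8,12,0) → FL=S FR=S RL=S RR=S
cmd 2: advance +21 → t=41, phase=(2,5,9,21) → FL=S FR=S RL=S RR=W
cmd 3: advance +23 → t=64, phase=(1,4,8,20) → FL=S FR=S RL=S RR=W
cmd 4: advance +24 → t=88, phase=(1,4,8,20) → FL=S FR=S RL=S RR=W
cmd 5: advance +7 → t=95, phase=(8,11,15,3) → FL=S FR=S RL=W RR=S
cmd 6: advance +17 → t=112, phase=(1,4,8,20) → FL=S FR=S RL=S RR=W

after cmd 1 (t=20): FL=S FR=S RL=S RR=S
after cmd 2 (t=41): FL=S FR=S RL=S RR=W
after cmd 3 (t=64): FL=S FR=S RL=S RR=W
after cmd 4 (t=88): FL=S FR=S RL=S RR=W
after cmd 5 (t=95): FL=S FR=S RL=W RR=S
after cmd 6 (t=112): FL=S FR=S RL=S RR=W


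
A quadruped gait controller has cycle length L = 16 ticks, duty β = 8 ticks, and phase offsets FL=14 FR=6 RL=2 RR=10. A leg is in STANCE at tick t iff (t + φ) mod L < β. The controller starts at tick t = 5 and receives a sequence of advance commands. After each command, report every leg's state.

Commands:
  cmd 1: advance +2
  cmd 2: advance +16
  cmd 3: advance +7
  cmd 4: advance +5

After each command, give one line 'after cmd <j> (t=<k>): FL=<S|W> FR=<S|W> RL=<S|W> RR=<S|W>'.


start t=5: FL=S FR=W RL=S RR=W
cmd 1: advance +2 → t=7, phase=(5,13,9,1) → FL=S FR=W RL=W RR=S
cmd 2: advance +16 → t=23, phase=(5,13,9,1) → FL=S FR=W RL=W RR=S
cmd 3: advance +7 → t=30, phase=(12,4,0,8) → FL=W FR=S RL=S RR=W
cmd 4: advance +5 → t=35, phase=(1,9,5,13) → FL=S FR=W RL=S RR=W

after cmd 1 (t=7): FL=S FR=W RL=W RR=S
after cmd 2 (t=23): FL=S FR=W RL=W RR=S
after cmd 3 (t=30): FL=W FR=S RL=S RR=W
after cmd 4 (t=35): FL=S FR=W RL=S RR=W


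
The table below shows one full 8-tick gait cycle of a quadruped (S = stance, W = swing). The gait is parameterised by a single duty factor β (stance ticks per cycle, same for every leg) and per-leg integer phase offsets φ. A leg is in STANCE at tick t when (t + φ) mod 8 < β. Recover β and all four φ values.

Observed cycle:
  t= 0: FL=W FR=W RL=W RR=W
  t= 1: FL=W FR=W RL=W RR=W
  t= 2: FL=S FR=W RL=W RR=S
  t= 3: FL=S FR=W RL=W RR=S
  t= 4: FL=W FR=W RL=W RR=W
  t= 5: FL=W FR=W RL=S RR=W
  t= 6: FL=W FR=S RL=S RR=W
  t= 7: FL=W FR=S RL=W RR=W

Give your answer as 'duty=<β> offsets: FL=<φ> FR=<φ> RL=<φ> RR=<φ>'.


duty=2 offsets: FL=6 FR=2 RL=3 RR=6

duty β = stance ticks per leg = 2
FL: stance ticks = 2; W→S at t=2 → φ=6
FR: stance ticks = 2; W→S at t=6 → φ=2
RL: stance ticks = 2; W→S at t=5 → φ=3
RR: stance ticks = 2; W→S at t=2 → φ=6


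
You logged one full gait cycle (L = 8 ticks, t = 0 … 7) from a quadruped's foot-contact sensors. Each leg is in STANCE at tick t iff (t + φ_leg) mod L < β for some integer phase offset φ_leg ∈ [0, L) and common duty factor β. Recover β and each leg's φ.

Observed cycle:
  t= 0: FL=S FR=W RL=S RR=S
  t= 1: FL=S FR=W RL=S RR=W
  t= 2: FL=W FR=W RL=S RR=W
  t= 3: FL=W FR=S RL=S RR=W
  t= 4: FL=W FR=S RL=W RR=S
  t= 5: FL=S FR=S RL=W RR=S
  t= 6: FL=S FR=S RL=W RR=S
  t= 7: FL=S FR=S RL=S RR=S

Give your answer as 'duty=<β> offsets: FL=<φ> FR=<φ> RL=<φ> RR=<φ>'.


duty=5 offsets: FL=3 FR=5 RL=1 RR=4

duty β = stance ticks per leg = 5
FL: stance ticks = 5; W→S at t=5 → φ=3
FR: stance ticks = 5; W→S at t=3 → φ=5
RL: stance ticks = 5; W→S at t=7 → φ=1
RR: stance ticks = 5; W→S at t=4 → φ=4


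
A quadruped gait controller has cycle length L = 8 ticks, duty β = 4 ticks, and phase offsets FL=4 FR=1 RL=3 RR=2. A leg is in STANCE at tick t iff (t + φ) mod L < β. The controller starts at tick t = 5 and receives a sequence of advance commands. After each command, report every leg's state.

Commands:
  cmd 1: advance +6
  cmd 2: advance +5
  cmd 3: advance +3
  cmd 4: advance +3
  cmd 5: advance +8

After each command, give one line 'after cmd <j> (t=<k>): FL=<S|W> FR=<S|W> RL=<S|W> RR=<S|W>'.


start t=5: FL=S FR=W RL=S RR=W
cmd 1: advance +6 → t=11, phase=(7,4,6,5) → FL=W FR=W RL=W RR=W
cmd 2: advance +5 → t=16, phase=(4,1,3,2) → FL=W FR=S RL=S RR=S
cmd 3: advance +3 → t=19, phase=(7,4,6,5) → FL=W FR=W RL=W RR=W
cmd 4: advance +3 → t=22, phase=(2,7,1,0) → FL=S FR=W RL=S RR=S
cmd 5: advance +8 → t=30, phase=(2,7,1,0) → FL=S FR=W RL=S RR=S

after cmd 1 (t=11): FL=W FR=W RL=W RR=W
after cmd 2 (t=16): FL=W FR=S RL=S RR=S
after cmd 3 (t=19): FL=W FR=W RL=W RR=W
after cmd 4 (t=22): FL=S FR=W RL=S RR=S
after cmd 5 (t=30): FL=S FR=W RL=S RR=S


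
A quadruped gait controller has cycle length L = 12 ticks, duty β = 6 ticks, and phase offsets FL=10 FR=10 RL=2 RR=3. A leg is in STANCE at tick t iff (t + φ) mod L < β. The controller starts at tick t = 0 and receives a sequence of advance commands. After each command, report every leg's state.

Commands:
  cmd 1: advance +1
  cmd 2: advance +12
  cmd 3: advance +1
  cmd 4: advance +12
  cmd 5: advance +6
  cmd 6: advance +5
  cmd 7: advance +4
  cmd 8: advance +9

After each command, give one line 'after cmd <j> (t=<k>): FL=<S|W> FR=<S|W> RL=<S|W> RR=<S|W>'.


after cmd 1 (t=1): FL=W FR=W RL=S RR=S
after cmd 2 (t=13): FL=W FR=W RL=S RR=S
after cmd 3 (t=14): FL=S FR=S RL=S RR=S
after cmd 4 (t=26): FL=S FR=S RL=S RR=S
after cmd 5 (t=32): FL=W FR=W RL=W RR=W
after cmd 6 (t=37): FL=W FR=W RL=S RR=S
after cmd 7 (t=41): FL=S FR=S RL=W RR=W
after cmd 8 (t=50): FL=S FR=S RL=S RR=S

start t=0: FL=W FR=W RL=S RR=S
cmd 1: advance +1 → t=1, phase=(11,11,3,4) → FL=W FR=W RL=S RR=S
cmd 2: advance +12 → t=13, phase=(11,11,3,4) → FL=W FR=W RL=S RR=S
cmd 3: advance +1 → t=14, phase=(0,0,4,5) → FL=S FR=S RL=S RR=S
cmd 4: advance +12 → t=26, phase=(0,0,4,5) → FL=S FR=S RL=S RR=S
cmd 5: advance +6 → t=32, phase=(6,6,10,11) → FL=W FR=W RL=W RR=W
cmd 6: advance +5 → t=37, phase=(11,11,3,4) → FL=W FR=W RL=S RR=S
cmd 7: advance +4 → t=41, phase=(3,3,7,8) → FL=S FR=S RL=W RR=W
cmd 8: advance +9 → t=50, phase=(0,0,4,5) → FL=S FR=S RL=S RR=S


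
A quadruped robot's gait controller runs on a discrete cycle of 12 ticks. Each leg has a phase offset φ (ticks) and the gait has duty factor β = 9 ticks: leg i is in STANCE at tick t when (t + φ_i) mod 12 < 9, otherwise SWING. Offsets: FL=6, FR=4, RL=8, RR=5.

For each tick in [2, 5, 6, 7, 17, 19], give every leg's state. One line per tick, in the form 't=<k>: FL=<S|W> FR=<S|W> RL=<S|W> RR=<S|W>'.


t=2: phase=(8,6,10,7) vs β=9 → FL=S FR=S RL=W RR=S
t=5: phase=(11,9,1,10) vs β=9 → FL=W FR=W RL=S RR=W
t=6: phase=(0,10,2,11) vs β=9 → FL=S FR=W RL=S RR=W
t=7: phase=(1,11,3,0) vs β=9 → FL=S FR=W RL=S RR=S
t=17: phase=(11,9,1,10) vs β=9 → FL=W FR=W RL=S RR=W
t=19: phase=(1,11,3,0) vs β=9 → FL=S FR=W RL=S RR=S

t=2: FL=S FR=S RL=W RR=S
t=5: FL=W FR=W RL=S RR=W
t=6: FL=S FR=W RL=S RR=W
t=7: FL=S FR=W RL=S RR=S
t=17: FL=W FR=W RL=S RR=W
t=19: FL=S FR=W RL=S RR=S


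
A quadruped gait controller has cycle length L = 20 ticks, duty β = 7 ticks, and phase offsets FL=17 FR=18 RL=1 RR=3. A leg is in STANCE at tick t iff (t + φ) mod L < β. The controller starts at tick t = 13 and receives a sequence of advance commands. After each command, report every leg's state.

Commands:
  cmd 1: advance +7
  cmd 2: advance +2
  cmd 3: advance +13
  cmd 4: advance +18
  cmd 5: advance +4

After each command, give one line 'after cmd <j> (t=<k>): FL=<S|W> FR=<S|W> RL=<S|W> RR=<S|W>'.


start t=13: FL=W FR=W RL=W RR=W
cmd 1: advance +7 → t=20, phase=(17,18,1,3) → FL=W FR=W RL=S RR=S
cmd 2: advance +2 → t=22, phase=(19,0,3,5) → FL=W FR=S RL=S RR=S
cmd 3: advance +13 → t=35, phase=(12,13,16,18) → FL=W FR=W RL=W RR=W
cmd 4: advance +18 → t=53, phase=(10,11,14,16) → FL=W FR=W RL=W RR=W
cmd 5: advance +4 → t=57, phase=(14,15,18,0) → FL=W FR=W RL=W RR=S

after cmd 1 (t=20): FL=W FR=W RL=S RR=S
after cmd 2 (t=22): FL=W FR=S RL=S RR=S
after cmd 3 (t=35): FL=W FR=W RL=W RR=W
after cmd 4 (t=53): FL=W FR=W RL=W RR=W
after cmd 5 (t=57): FL=W FR=W RL=W RR=S


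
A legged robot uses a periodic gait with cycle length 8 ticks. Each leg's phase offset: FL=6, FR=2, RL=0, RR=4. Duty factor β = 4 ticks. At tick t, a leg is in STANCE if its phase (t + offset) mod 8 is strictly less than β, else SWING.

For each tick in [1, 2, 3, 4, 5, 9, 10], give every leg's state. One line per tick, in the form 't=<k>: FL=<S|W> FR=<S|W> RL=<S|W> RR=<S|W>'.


t=1: phase=(7,3,1,5) vs β=4 → FL=W FR=S RL=S RR=W
t=2: phase=(0,4,2,6) vs β=4 → FL=S FR=W RL=S RR=W
t=3: phase=(1,5,3,7) vs β=4 → FL=S FR=W RL=S RR=W
t=4: phase=(2,6,4,0) vs β=4 → FL=S FR=W RL=W RR=S
t=5: phase=(3,7,5,1) vs β=4 → FL=S FR=W RL=W RR=S
t=9: phase=(7,3,1,5) vs β=4 → FL=W FR=S RL=S RR=W
t=10: phase=(0,4,2,6) vs β=4 → FL=S FR=W RL=S RR=W

t=1: FL=W FR=S RL=S RR=W
t=2: FL=S FR=W RL=S RR=W
t=3: FL=S FR=W RL=S RR=W
t=4: FL=S FR=W RL=W RR=S
t=5: FL=S FR=W RL=W RR=S
t=9: FL=W FR=S RL=S RR=W
t=10: FL=S FR=W RL=S RR=W


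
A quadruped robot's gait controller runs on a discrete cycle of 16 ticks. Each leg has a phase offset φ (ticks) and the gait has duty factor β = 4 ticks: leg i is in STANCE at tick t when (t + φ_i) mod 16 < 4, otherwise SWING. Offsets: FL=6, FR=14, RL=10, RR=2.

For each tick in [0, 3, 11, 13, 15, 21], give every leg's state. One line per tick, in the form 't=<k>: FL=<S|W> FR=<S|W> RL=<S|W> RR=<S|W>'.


t=0: FL=W FR=W RL=W RR=S
t=3: FL=W FR=S RL=W RR=W
t=11: FL=S FR=W RL=W RR=W
t=13: FL=S FR=W RL=W RR=W
t=15: FL=W FR=W RL=W RR=S
t=21: FL=W FR=S RL=W RR=W

t=0: phase=(6,14,10,2) vs β=4 → FL=W FR=W RL=W RR=S
t=3: phase=(9,1,13,5) vs β=4 → FL=W FR=S RL=W RR=W
t=11: phase=(1,9,5,13) vs β=4 → FL=S FR=W RL=W RR=W
t=13: phase=(3,11,7,15) vs β=4 → FL=S FR=W RL=W RR=W
t=15: phase=(5,13,9,1) vs β=4 → FL=W FR=W RL=W RR=S
t=21: phase=(11,3,15,7) vs β=4 → FL=W FR=S RL=W RR=W


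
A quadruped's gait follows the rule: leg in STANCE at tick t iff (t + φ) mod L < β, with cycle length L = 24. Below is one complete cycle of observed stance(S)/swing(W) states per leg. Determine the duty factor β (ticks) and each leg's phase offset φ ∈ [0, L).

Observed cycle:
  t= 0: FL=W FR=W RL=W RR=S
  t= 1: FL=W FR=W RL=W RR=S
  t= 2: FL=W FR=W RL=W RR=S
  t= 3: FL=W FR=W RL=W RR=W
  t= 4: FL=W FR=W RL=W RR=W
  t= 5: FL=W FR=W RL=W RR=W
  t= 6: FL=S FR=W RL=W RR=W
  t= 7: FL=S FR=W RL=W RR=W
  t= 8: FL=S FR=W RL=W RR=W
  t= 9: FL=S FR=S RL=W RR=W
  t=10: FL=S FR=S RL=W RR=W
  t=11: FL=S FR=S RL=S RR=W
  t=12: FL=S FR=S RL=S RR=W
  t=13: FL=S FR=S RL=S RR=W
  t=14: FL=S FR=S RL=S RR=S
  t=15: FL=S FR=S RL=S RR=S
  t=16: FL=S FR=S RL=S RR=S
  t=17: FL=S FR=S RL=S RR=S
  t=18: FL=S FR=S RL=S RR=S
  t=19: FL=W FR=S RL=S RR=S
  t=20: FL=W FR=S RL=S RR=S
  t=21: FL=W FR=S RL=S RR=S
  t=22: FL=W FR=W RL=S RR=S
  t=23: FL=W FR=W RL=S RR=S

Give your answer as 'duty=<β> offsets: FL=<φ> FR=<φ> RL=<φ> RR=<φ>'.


duty β = stance ticks per leg = 13
FL: stance ticks = 13; W→S at t=6 → φ=18
FR: stance ticks = 13; W→S at t=9 → φ=15
RL: stance ticks = 13; W→S at t=11 → φ=13
RR: stance ticks = 13; W→S at t=14 → φ=10

duty=13 offsets: FL=18 FR=15 RL=13 RR=10


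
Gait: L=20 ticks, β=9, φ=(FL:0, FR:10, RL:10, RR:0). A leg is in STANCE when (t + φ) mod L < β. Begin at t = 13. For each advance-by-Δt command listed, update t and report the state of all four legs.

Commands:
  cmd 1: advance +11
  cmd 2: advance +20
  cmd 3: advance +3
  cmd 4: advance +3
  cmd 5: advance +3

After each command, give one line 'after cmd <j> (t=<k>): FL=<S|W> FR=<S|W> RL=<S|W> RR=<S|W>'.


after cmd 1 (t=24): FL=S FR=W RL=W RR=S
after cmd 2 (t=44): FL=S FR=W RL=W RR=S
after cmd 3 (t=47): FL=S FR=W RL=W RR=S
after cmd 4 (t=50): FL=W FR=S RL=S RR=W
after cmd 5 (t=53): FL=W FR=S RL=S RR=W

start t=13: FL=W FR=S RL=S RR=W
cmd 1: advance +11 → t=24, phase=(4,14,14,4) → FL=S FR=W RL=W RR=S
cmd 2: advance +20 → t=44, phase=(4,14,14,4) → FL=S FR=W RL=W RR=S
cmd 3: advance +3 → t=47, phase=(7,17,17,7) → FL=S FR=W RL=W RR=S
cmd 4: advance +3 → t=50, phase=(10,0,0,10) → FL=W FR=S RL=S RR=W
cmd 5: advance +3 → t=53, phase=(13,3,3,13) → FL=W FR=S RL=S RR=W
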